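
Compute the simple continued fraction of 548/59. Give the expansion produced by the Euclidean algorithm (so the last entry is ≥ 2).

[9; 3, 2, 8]

548 = 9·59 + 17
59 = 3·17 + 8
17 = 2·8 + 1
8 = 8·1 + 0  (stop)
So 548/59 = [9; 3, 2, 8].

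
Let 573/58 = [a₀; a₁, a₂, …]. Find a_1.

573 = 9·58 + 51   →  a_0 = 9
58 = 1·51 + 7   →  a_1 = 1

1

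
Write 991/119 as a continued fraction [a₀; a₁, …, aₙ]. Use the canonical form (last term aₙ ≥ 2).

[8; 3, 19, 2]

991 = 8×119 + 39
119 = 3×39 + 2
39 = 19×2 + 1
2 = 2×1 + 0  (stop)
So 991/119 = [8; 3, 19, 2].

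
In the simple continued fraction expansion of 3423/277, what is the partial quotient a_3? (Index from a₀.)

3

3423 = 12·277 + 99   →  a_0 = 12
277 = 2·99 + 79   →  a_1 = 2
99 = 1·79 + 20   →  a_2 = 1
79 = 3·20 + 19   →  a_3 = 3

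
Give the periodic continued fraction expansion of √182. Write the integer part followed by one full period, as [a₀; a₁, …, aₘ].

[13; 2, 26]

a₀ = ⌊√182⌋ = 13.
With m₀=0, d₀=1 and mₖ₊₁ = dₖaₖ − mₖ, dₖ₊₁ = (n − mₖ₊₁²)/dₖ, aₖ₊₁ = ⌊(a₀+mₖ₊₁)/dₖ₊₁⌋:
  k=1: m=13, d=13, a=2
  k=2: m=13, d=1, a=26
d=1 and a=2a₀=26 at k=2, so the next step gives (m, d) = (13, 13) again — its k=1 value — and the period has length 2.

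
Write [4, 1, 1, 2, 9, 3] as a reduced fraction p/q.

671/146

Using pₖ = aₖpₖ₋₁ + pₖ₋₂ and qₖ = aₖqₖ₋₁ + qₖ₋₂:
  k=0: a=4, p=4, q=1
  k=1: a=1, p=5, q=1
  k=2: a=1, p=9, q=2
  k=3: a=2, p=23, q=5
  k=4: a=9, p=216, q=47
  k=5: a=3, p=671, q=146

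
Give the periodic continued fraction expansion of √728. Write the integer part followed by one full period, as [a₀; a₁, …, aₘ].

[26; 1, 52]

a₀ = ⌊√728⌋ = 26.
With m₀=0, d₀=1 and mₖ₊₁ = dₖaₖ − mₖ, dₖ₊₁ = (n − mₖ₊₁²)/dₖ, aₖ₊₁ = ⌊(a₀+mₖ₊₁)/dₖ₊₁⌋:
  k=1: m=26, d=52, a=1
  k=2: m=26, d=1, a=52
d=1 and a=2a₀=52 at k=2, so the next step gives (m, d) = (26, 52) again — its k=1 value — and the period has length 2.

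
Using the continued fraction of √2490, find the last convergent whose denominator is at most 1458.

√2490 = [49; 1, 8, 1, 98, …] (period length 4).
Convergents:
  p_0/q_0 = 49/1
  p_1/q_1 = 50/1
  p_2/q_2 = 449/9
  p_3/q_3 = 499/10
  p_4/q_4 = 49351/989
  p_5/q_5 = 49850/999
  p_6/q_6 = 448151/8981
q_5 = 999 ≤ 1458 < 8981 = q_6, so the answer is 49850/999.

49850/999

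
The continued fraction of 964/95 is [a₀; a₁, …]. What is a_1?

964 = 10·95 + 14   →  a_0 = 10
95 = 6·14 + 11   →  a_1 = 6

6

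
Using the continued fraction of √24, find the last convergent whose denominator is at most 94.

√24 = [4; 1, 8, …] (period length 2).
Convergents:
  p_0/q_0 = 4/1
  p_1/q_1 = 5/1
  p_2/q_2 = 44/9
  p_3/q_3 = 49/10
  p_4/q_4 = 436/89
  p_5/q_5 = 485/99
q_4 = 89 ≤ 94 < 99 = q_5, so the answer is 436/89.

436/89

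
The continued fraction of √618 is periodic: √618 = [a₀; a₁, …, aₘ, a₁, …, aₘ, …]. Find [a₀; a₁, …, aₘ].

a₀ = ⌊√618⌋ = 24.
With m₀=0, d₀=1 and mₖ₊₁ = dₖaₖ − mₖ, dₖ₊₁ = (n − mₖ₊₁²)/dₖ, aₖ₊₁ = ⌊(a₀+mₖ₊₁)/dₖ₊₁⌋:
  k=1: m=24, d=42, a=1
  k=2: m=18, d=7, a=6
  k=3: m=24, d=6, a=8
  k=4: m=24, d=7, a=6
  k=5: m=18, d=42, a=1
  k=6: m=24, d=1, a=48
d=1 and a=2a₀=48 at k=6, so the next step gives (m, d) = (24, 42) again — its k=1 value — and the period has length 6.

[24; 1, 6, 8, 6, 1, 48]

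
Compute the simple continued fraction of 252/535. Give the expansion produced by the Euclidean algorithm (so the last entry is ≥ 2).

252 = 0*535 + 252
535 = 2*252 + 31
252 = 8*31 + 4
31 = 7*4 + 3
4 = 1*3 + 1
3 = 3*1 + 0  (stop)
So 252/535 = [0; 2, 8, 7, 1, 3].

[0; 2, 8, 7, 1, 3]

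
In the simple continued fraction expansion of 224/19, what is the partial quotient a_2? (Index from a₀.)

3

224 = 11·19 + 15   →  a_0 = 11
19 = 1·15 + 4   →  a_1 = 1
15 = 3·4 + 3   →  a_2 = 3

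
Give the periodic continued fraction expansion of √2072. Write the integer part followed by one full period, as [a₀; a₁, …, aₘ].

a₀ = ⌊√2072⌋ = 45.

[45; 1, 1, 12, 1, 1, 90]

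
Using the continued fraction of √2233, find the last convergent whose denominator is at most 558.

√2233 = [47; 3, 1, 12, 1, 3, 94, …] (period length 6).
Convergents:
  p_0/q_0 = 47/1
  p_1/q_1 = 142/3
  p_2/q_2 = 189/4
  p_3/q_3 = 2410/51
  p_4/q_4 = 2599/55
  p_5/q_5 = 10207/216
  p_6/q_6 = 962057/20359
q_5 = 216 ≤ 558 < 20359 = q_6, so the answer is 10207/216.

10207/216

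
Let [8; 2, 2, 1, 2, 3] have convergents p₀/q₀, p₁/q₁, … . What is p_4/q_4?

Using pₖ = aₖpₖ₋₁ + pₖ₋₂, qₖ = aₖqₖ₋₁ + qₖ₋₂ (with p₋₁=1, p₋₂=0, q₋₁=0, q₋₂=1):
  k=0: a=8, p=8, q=1
  k=1: a=2, p=17, q=2
  k=2: a=2, p=42, q=5
  k=3: a=1, p=59, q=7
  k=4: a=2, p=160, q=19

160/19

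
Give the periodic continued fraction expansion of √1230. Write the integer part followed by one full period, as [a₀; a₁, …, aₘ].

[35; 14, 70]

a₀ = ⌊√1230⌋ = 35.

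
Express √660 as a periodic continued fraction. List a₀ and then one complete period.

a₀ = ⌊√660⌋ = 25.
With m₀=0, d₀=1 and mₖ₊₁ = dₖaₖ − mₖ, dₖ₊₁ = (n − mₖ₊₁²)/dₖ, aₖ₊₁ = ⌊(a₀+mₖ₊₁)/dₖ₊₁⌋:
  k=1: m=25, d=35, a=1
  k=2: m=10, d=16, a=2
  k=3: m=22, d=11, a=4
  k=4: m=22, d=16, a=2
  k=5: m=10, d=35, a=1
  k=6: m=25, d=1, a=50
d=1 and a=2a₀=50 at k=6, so the next step gives (m, d) = (25, 35) again — its k=1 value — and the period has length 6.

[25; 1, 2, 4, 2, 1, 50]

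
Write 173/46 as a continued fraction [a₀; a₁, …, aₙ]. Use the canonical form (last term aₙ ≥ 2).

[3; 1, 3, 5, 2]

173 = 3·46 + 35
46 = 1·35 + 11
35 = 3·11 + 2
11 = 5·2 + 1
2 = 2·1 + 0  (stop)
So 173/46 = [3; 1, 3, 5, 2].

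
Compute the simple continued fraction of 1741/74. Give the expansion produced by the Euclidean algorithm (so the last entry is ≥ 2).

1741 = 23·74 + 39
74 = 1·39 + 35
39 = 1·35 + 4
35 = 8·4 + 3
4 = 1·3 + 1
3 = 3·1 + 0  (stop)
So 1741/74 = [23; 1, 1, 8, 1, 3].

[23; 1, 1, 8, 1, 3]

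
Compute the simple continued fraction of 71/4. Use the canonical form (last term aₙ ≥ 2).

71 = 17×4 + 3
4 = 1×3 + 1
3 = 3×1 + 0  (stop)
So 71/4 = [17; 1, 3].

[17; 1, 3]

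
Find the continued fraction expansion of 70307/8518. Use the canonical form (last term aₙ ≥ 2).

70307 = 8·8518 + 2163
8518 = 3·2163 + 2029
2163 = 1·2029 + 134
2029 = 15·134 + 19
134 = 7·19 + 1
19 = 19·1 + 0  (stop)
So 70307/8518 = [8; 3, 1, 15, 7, 19].

[8; 3, 1, 15, 7, 19]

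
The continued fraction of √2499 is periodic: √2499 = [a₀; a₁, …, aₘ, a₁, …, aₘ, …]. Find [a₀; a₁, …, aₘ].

[49; 1, 98]

a₀ = ⌊√2499⌋ = 49.
With m₀=0, d₀=1 and mₖ₊₁ = dₖaₖ − mₖ, dₖ₊₁ = (n − mₖ₊₁²)/dₖ, aₖ₊₁ = ⌊(a₀+mₖ₊₁)/dₖ₊₁⌋:
  k=1: m=49, d=98, a=1
  k=2: m=49, d=1, a=98
d=1 and a=2a₀=98 at k=2, so the next step gives (m, d) = (49, 98) again — its k=1 value — and the period has length 2.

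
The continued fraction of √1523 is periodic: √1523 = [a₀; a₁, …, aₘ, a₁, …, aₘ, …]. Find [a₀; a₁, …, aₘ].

a₀ = ⌊√1523⌋ = 39.
With m₀=0, d₀=1 and mₖ₊₁ = dₖaₖ − mₖ, dₖ₊₁ = (n − mₖ₊₁²)/dₖ, aₖ₊₁ = ⌊(a₀+mₖ₊₁)/dₖ₊₁⌋:
  k=1: m=39, d=2, a=39
  k=2: m=39, d=1, a=78
d=1 and a=2a₀=78 at k=2, so the next step gives (m, d) = (39, 2) again — its k=1 value — and the period has length 2.

[39; 39, 78]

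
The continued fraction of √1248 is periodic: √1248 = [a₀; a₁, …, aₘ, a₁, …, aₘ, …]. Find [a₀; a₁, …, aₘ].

[35; 3, 17, 3, 70]

a₀ = ⌊√1248⌋ = 35.
With m₀=0, d₀=1 and mₖ₊₁ = dₖaₖ − mₖ, dₖ₊₁ = (n − mₖ₊₁²)/dₖ, aₖ₊₁ = ⌊(a₀+mₖ₊₁)/dₖ₊₁⌋:
  k=1: m=35, d=23, a=3
  k=2: m=34, d=4, a=17
  k=3: m=34, d=23, a=3
  k=4: m=35, d=1, a=70
d=1 and a=2a₀=70 at k=4, so the next step gives (m, d) = (35, 23) again — its k=1 value — and the period has length 4.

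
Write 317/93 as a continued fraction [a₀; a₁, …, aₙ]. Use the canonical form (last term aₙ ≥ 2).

317 = 3×93 + 38
93 = 2×38 + 17
38 = 2×17 + 4
17 = 4×4 + 1
4 = 4×1 + 0  (stop)
So 317/93 = [3; 2, 2, 4, 4].

[3; 2, 2, 4, 4]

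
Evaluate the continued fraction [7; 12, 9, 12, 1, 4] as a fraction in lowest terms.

Using pₖ = aₖpₖ₋₁ + pₖ₋₂ and qₖ = aₖqₖ₋₁ + qₖ₋₂:
  k=0: a=7, p=7, q=1
  k=1: a=12, p=85, q=12
  k=2: a=9, p=772, q=109
  k=3: a=12, p=9349, q=1320
  k=4: a=1, p=10121, q=1429
  k=5: a=4, p=49833, q=7036

49833/7036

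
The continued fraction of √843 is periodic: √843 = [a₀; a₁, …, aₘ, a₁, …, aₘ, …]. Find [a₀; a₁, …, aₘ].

[29; 29, 58]

a₀ = ⌊√843⌋ = 29.
With m₀=0, d₀=1 and mₖ₊₁ = dₖaₖ − mₖ, dₖ₊₁ = (n − mₖ₊₁²)/dₖ, aₖ₊₁ = ⌊(a₀+mₖ₊₁)/dₖ₊₁⌋:
  k=1: m=29, d=2, a=29
  k=2: m=29, d=1, a=58
d=1 and a=2a₀=58 at k=2, so the next step gives (m, d) = (29, 2) again — its k=1 value — and the period has length 2.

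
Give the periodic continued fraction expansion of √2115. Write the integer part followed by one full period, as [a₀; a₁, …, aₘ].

a₀ = ⌊√2115⌋ = 45.
With m₀=0, d₀=1 and mₖ₊₁ = dₖaₖ − mₖ, dₖ₊₁ = (n − mₖ₊₁²)/dₖ, aₖ₊₁ = ⌊(a₀+mₖ₊₁)/dₖ₊₁⌋:
  k=1: m=45, d=90, a=1
  k=2: m=45, d=1, a=90
d=1 and a=2a₀=90 at k=2, so the next step gives (m, d) = (45, 90) again — its k=1 value — and the period has length 2.

[45; 1, 90]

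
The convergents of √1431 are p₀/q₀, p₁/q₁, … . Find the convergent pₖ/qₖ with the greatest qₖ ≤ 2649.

√1431 = [37; 1, 4, 1, 4, 1, 74, …] (period length 6).
Convergents:
  p_0/q_0 = 37/1
  p_1/q_1 = 38/1
  p_2/q_2 = 189/5
  p_3/q_3 = 227/6
  p_4/q_4 = 1097/29
  p_5/q_5 = 1324/35
  p_6/q_6 = 99073/2619
  p_7/q_7 = 100397/2654
q_6 = 2619 ≤ 2649 < 2654 = q_7, so the answer is 99073/2619.

99073/2619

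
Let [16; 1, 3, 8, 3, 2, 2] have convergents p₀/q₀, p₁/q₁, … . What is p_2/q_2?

67/4

Using pₖ = aₖpₖ₋₁ + pₖ₋₂, qₖ = aₖqₖ₋₁ + qₖ₋₂ (with p₋₁=1, p₋₂=0, q₋₁=0, q₋₂=1):
  k=0: a=16, p=16, q=1
  k=1: a=1, p=17, q=1
  k=2: a=3, p=67, q=4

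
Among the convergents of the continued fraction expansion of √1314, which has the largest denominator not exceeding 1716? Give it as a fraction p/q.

√1314 = [36; 4, 72, …] (period length 2).
Convergents:
  p_0/q_0 = 36/1
  p_1/q_1 = 145/4
  p_2/q_2 = 10476/289
  p_3/q_3 = 42049/1160
  p_4/q_4 = 3038004/83809
q_3 = 1160 ≤ 1716 < 83809 = q_4, so the answer is 42049/1160.

42049/1160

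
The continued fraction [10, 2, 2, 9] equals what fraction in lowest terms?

Using pₖ = aₖpₖ₋₁ + pₖ₋₂ and qₖ = aₖqₖ₋₁ + qₖ₋₂:
  k=0: a=10, p=10, q=1
  k=1: a=2, p=21, q=2
  k=2: a=2, p=52, q=5
  k=3: a=9, p=489, q=47

489/47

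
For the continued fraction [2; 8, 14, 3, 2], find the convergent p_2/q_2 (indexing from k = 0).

240/113

Using pₖ = aₖpₖ₋₁ + pₖ₋₂, qₖ = aₖqₖ₋₁ + qₖ₋₂ (with p₋₁=1, p₋₂=0, q₋₁=0, q₋₂=1):
  k=0: a=2, p=2, q=1
  k=1: a=8, p=17, q=8
  k=2: a=14, p=240, q=113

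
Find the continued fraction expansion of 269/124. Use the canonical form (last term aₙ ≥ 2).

269 = 2·124 + 21
124 = 5·21 + 19
21 = 1·19 + 2
19 = 9·2 + 1
2 = 2·1 + 0  (stop)
So 269/124 = [2; 5, 1, 9, 2].

[2; 5, 1, 9, 2]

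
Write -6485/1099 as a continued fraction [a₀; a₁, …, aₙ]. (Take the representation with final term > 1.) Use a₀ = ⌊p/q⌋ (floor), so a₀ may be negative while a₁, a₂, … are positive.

[-6; 10, 12, 9]

-6485 = -6*1099 + 109
1099 = 10*109 + 9
109 = 12*9 + 1
9 = 9*1 + 0  (stop)
So -6485/1099 = [-6; 10, 12, 9].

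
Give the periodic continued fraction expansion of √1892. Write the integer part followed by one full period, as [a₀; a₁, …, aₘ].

[43; 2, 86]

a₀ = ⌊√1892⌋ = 43.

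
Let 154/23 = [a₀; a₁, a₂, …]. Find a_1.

1

154 = 6·23 + 16   →  a_0 = 6
23 = 1·16 + 7   →  a_1 = 1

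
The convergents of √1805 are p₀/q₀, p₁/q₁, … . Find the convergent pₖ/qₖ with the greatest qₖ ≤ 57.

1402/33

√1805 = [42; 2, 16, 2, 84, …] (period length 4).
Convergents:
  p_0/q_0 = 42/1
  p_1/q_1 = 85/2
  p_2/q_2 = 1402/33
  p_3/q_3 = 2889/68
q_2 = 33 ≤ 57 < 68 = q_3, so the answer is 1402/33.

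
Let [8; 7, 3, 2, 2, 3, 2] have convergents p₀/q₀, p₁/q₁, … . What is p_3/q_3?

Using pₖ = aₖpₖ₋₁ + pₖ₋₂, qₖ = aₖqₖ₋₁ + qₖ₋₂ (with p₋₁=1, p₋₂=0, q₋₁=0, q₋₂=1):
  k=0: a=8, p=8, q=1
  k=1: a=7, p=57, q=7
  k=2: a=3, p=179, q=22
  k=3: a=2, p=415, q=51

415/51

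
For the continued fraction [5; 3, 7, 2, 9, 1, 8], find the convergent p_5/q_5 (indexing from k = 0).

2617/492

Using pₖ = aₖpₖ₋₁ + pₖ₋₂, qₖ = aₖqₖ₋₁ + qₖ₋₂ (with p₋₁=1, p₋₂=0, q₋₁=0, q₋₂=1):
  k=0: a=5, p=5, q=1
  k=1: a=3, p=16, q=3
  k=2: a=7, p=117, q=22
  k=3: a=2, p=250, q=47
  k=4: a=9, p=2367, q=445
  k=5: a=1, p=2617, q=492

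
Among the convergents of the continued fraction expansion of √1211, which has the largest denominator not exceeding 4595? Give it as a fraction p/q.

60551/1740

√1211 = [34; 1, 3, 1, 68, …] (period length 4).
Convergents:
  p_0/q_0 = 34/1
  p_1/q_1 = 35/1
  p_2/q_2 = 139/4
  p_3/q_3 = 174/5
  p_4/q_4 = 11971/344
  p_5/q_5 = 12145/349
  p_6/q_6 = 48406/1391
  p_7/q_7 = 60551/1740
  p_8/q_8 = 4165874/119711
q_7 = 1740 ≤ 4595 < 119711 = q_8, so the answer is 60551/1740.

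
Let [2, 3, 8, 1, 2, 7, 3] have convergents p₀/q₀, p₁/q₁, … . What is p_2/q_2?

Using pₖ = aₖpₖ₋₁ + pₖ₋₂, qₖ = aₖqₖ₋₁ + qₖ₋₂ (with p₋₁=1, p₋₂=0, q₋₁=0, q₋₂=1):
  k=0: a=2, p=2, q=1
  k=1: a=3, p=7, q=3
  k=2: a=8, p=58, q=25

58/25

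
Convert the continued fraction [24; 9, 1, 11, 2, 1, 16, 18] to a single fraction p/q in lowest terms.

2663791/110527

Fold from the inside: start with 18/1.
  16 + 1/18 = 289/18
  1 + 18/289 = 307/289
  2 + 289/307 = 903/307
  11 + 307/903 = 10240/903
  1 + 903/10240 = 11143/10240
  9 + 10240/11143 = 110527/11143
  24 + 11143/110527 = 2663791/110527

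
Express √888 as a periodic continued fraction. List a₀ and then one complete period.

[29; 1, 3, 1, 58]

a₀ = ⌊√888⌋ = 29.
With m₀=0, d₀=1 and mₖ₊₁ = dₖaₖ − mₖ, dₖ₊₁ = (n − mₖ₊₁²)/dₖ, aₖ₊₁ = ⌊(a₀+mₖ₊₁)/dₖ₊₁⌋:
  k=1: m=29, d=47, a=1
  k=2: m=18, d=12, a=3
  k=3: m=18, d=47, a=1
  k=4: m=29, d=1, a=58
d=1 and a=2a₀=58 at k=4, so the next step gives (m, d) = (29, 47) again — its k=1 value — and the period has length 4.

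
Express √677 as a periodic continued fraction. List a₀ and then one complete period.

[26; 52]

a₀ = ⌊√677⌋ = 26.
With m₀=0, d₀=1 and mₖ₊₁ = dₖaₖ − mₖ, dₖ₊₁ = (n − mₖ₊₁²)/dₖ, aₖ₊₁ = ⌊(a₀+mₖ₊₁)/dₖ₊₁⌋:
  k=1: m=26, d=1, a=52
d=1 and a=2a₀=52 at k=1, so the next step gives (m, d) = (26, 1) again — its k=1 value — and the period has length 1.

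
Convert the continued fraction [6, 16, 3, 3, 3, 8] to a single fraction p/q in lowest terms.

Using pₖ = aₖpₖ₋₁ + pₖ₋₂ and qₖ = aₖqₖ₋₁ + qₖ₋₂:
  k=0: a=6, p=6, q=1
  k=1: a=16, p=97, q=16
  k=2: a=3, p=297, q=49
  k=3: a=3, p=988, q=163
  k=4: a=3, p=3261, q=538
  k=5: a=8, p=27076, q=4467

27076/4467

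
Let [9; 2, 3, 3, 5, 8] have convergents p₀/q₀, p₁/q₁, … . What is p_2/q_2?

66/7

Using pₖ = aₖpₖ₋₁ + pₖ₋₂, qₖ = aₖqₖ₋₁ + qₖ₋₂ (with p₋₁=1, p₋₂=0, q₋₁=0, q₋₂=1):
  k=0: a=9, p=9, q=1
  k=1: a=2, p=19, q=2
  k=2: a=3, p=66, q=7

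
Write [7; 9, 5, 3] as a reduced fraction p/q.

1045/147

Fold from the inside: start with 3/1.
  5 + 1/3 = 16/3
  9 + 3/16 = 147/16
  7 + 16/147 = 1045/147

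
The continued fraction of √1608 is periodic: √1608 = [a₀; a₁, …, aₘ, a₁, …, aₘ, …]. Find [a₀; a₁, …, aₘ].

a₀ = ⌊√1608⌋ = 40.
With m₀=0, d₀=1 and mₖ₊₁ = dₖaₖ − mₖ, dₖ₊₁ = (n − mₖ₊₁²)/dₖ, aₖ₊₁ = ⌊(a₀+mₖ₊₁)/dₖ₊₁⌋:
  k=1: m=40, d=8, a=10
  k=2: m=40, d=1, a=80
d=1 and a=2a₀=80 at k=2, so the next step gives (m, d) = (40, 8) again — its k=1 value — and the period has length 2.

[40; 10, 80]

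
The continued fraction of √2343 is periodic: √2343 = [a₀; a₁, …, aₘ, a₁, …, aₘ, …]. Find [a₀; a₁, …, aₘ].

[48; 2, 2, 8, 2, 2, 96]

a₀ = ⌊√2343⌋ = 48.
With m₀=0, d₀=1 and mₖ₊₁ = dₖaₖ − mₖ, dₖ₊₁ = (n − mₖ₊₁²)/dₖ, aₖ₊₁ = ⌊(a₀+mₖ₊₁)/dₖ₊₁⌋:
  k=1: m=48, d=39, a=2
  k=2: m=30, d=37, a=2
  k=3: m=44, d=11, a=8
  k=4: m=44, d=37, a=2
  k=5: m=30, d=39, a=2
  k=6: m=48, d=1, a=96
d=1 and a=2a₀=96 at k=6, so the next step gives (m, d) = (48, 39) again — its k=1 value — and the period has length 6.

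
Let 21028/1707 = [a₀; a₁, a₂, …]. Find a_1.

21028 = 12·1707 + 544   →  a_0 = 12
1707 = 3·544 + 75   →  a_1 = 3

3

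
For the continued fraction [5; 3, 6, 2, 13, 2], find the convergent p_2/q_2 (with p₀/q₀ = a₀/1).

Using pₖ = aₖpₖ₋₁ + pₖ₋₂, qₖ = aₖqₖ₋₁ + qₖ₋₂ (with p₋₁=1, p₋₂=0, q₋₁=0, q₋₂=1):
  k=0: a=5, p=5, q=1
  k=1: a=3, p=16, q=3
  k=2: a=6, p=101, q=19

101/19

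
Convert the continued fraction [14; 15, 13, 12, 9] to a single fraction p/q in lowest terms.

Using pₖ = aₖpₖ₋₁ + pₖ₋₂ and qₖ = aₖqₖ₋₁ + qₖ₋₂:
  k=0: a=14, p=14, q=1
  k=1: a=15, p=211, q=15
  k=2: a=13, p=2757, q=196
  k=3: a=12, p=33295, q=2367
  k=4: a=9, p=302412, q=21499

302412/21499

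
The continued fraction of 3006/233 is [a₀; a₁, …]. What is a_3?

7

3006 = 12·233 + 210   →  a_0 = 12
233 = 1·210 + 23   →  a_1 = 1
210 = 9·23 + 3   →  a_2 = 9
23 = 7·3 + 2   →  a_3 = 7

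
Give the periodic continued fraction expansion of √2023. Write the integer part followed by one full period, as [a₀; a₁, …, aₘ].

a₀ = ⌊√2023⌋ = 44.

[44; 1, 43, 1, 88]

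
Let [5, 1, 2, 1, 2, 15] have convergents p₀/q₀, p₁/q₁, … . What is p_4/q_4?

63/11

Using pₖ = aₖpₖ₋₁ + pₖ₋₂, qₖ = aₖqₖ₋₁ + qₖ₋₂ (with p₋₁=1, p₋₂=0, q₋₁=0, q₋₂=1):
  k=0: a=5, p=5, q=1
  k=1: a=1, p=6, q=1
  k=2: a=2, p=17, q=3
  k=3: a=1, p=23, q=4
  k=4: a=2, p=63, q=11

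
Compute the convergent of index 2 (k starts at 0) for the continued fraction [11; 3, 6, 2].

215/19

Using pₖ = aₖpₖ₋₁ + pₖ₋₂, qₖ = aₖqₖ₋₁ + qₖ₋₂ (with p₋₁=1, p₋₂=0, q₋₁=0, q₋₂=1):
  k=0: a=11, p=11, q=1
  k=1: a=3, p=34, q=3
  k=2: a=6, p=215, q=19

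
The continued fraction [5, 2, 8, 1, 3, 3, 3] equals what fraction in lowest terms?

4362/797

Using pₖ = aₖpₖ₋₁ + pₖ₋₂ and qₖ = aₖqₖ₋₁ + qₖ₋₂:
  k=0: a=5, p=5, q=1
  k=1: a=2, p=11, q=2
  k=2: a=8, p=93, q=17
  k=3: a=1, p=104, q=19
  k=4: a=3, p=405, q=74
  k=5: a=3, p=1319, q=241
  k=6: a=3, p=4362, q=797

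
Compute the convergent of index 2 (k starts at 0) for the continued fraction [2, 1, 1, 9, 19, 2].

Using pₖ = aₖpₖ₋₁ + pₖ₋₂, qₖ = aₖqₖ₋₁ + qₖ₋₂ (with p₋₁=1, p₋₂=0, q₋₁=0, q₋₂=1):
  k=0: a=2, p=2, q=1
  k=1: a=1, p=3, q=1
  k=2: a=1, p=5, q=2

5/2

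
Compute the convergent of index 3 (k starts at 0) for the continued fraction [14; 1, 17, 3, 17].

Using pₖ = aₖpₖ₋₁ + pₖ₋₂, qₖ = aₖqₖ₋₁ + qₖ₋₂ (with p₋₁=1, p₋₂=0, q₋₁=0, q₋₂=1):
  k=0: a=14, p=14, q=1
  k=1: a=1, p=15, q=1
  k=2: a=17, p=269, q=18
  k=3: a=3, p=822, q=55

822/55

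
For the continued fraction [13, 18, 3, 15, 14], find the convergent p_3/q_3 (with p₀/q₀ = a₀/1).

Using pₖ = aₖpₖ₋₁ + pₖ₋₂, qₖ = aₖqₖ₋₁ + qₖ₋₂ (with p₋₁=1, p₋₂=0, q₋₁=0, q₋₂=1):
  k=0: a=13, p=13, q=1
  k=1: a=18, p=235, q=18
  k=2: a=3, p=718, q=55
  k=3: a=15, p=11005, q=843

11005/843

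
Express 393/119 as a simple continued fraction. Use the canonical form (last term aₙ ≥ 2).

[3; 3, 3, 3, 1, 2]

393 = 3×119 + 36
119 = 3×36 + 11
36 = 3×11 + 3
11 = 3×3 + 2
3 = 1×2 + 1
2 = 2×1 + 0  (stop)
So 393/119 = [3; 3, 3, 3, 1, 2].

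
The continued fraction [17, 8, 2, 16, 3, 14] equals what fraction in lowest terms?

210173/12278

Using pₖ = aₖpₖ₋₁ + pₖ₋₂ and qₖ = aₖqₖ₋₁ + qₖ₋₂:
  k=0: a=17, p=17, q=1
  k=1: a=8, p=137, q=8
  k=2: a=2, p=291, q=17
  k=3: a=16, p=4793, q=280
  k=4: a=3, p=14670, q=857
  k=5: a=14, p=210173, q=12278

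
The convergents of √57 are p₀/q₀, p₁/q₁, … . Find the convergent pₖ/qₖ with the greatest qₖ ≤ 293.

√57 = [7; 1, 1, 4, 1, 1, 14, …] (period length 6).
Convergents:
  p_0/q_0 = 7/1
  p_1/q_1 = 8/1
  p_2/q_2 = 15/2
  p_3/q_3 = 68/9
  p_4/q_4 = 83/11
  p_5/q_5 = 151/20
  p_6/q_6 = 2197/291
  p_7/q_7 = 2348/311
q_6 = 291 ≤ 293 < 311 = q_7, so the answer is 2197/291.

2197/291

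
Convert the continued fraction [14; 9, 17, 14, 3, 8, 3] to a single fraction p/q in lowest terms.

2437147/172720

Fold from the inside: start with 3/1.
  8 + 1/3 = 25/3
  3 + 3/25 = 78/25
  14 + 25/78 = 1117/78
  17 + 78/1117 = 19067/1117
  9 + 1117/19067 = 172720/19067
  14 + 19067/172720 = 2437147/172720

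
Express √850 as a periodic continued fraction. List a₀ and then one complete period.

a₀ = ⌊√850⌋ = 29.
With m₀=0, d₀=1 and mₖ₊₁ = dₖaₖ − mₖ, dₖ₊₁ = (n − mₖ₊₁²)/dₖ, aₖ₊₁ = ⌊(a₀+mₖ₊₁)/dₖ₊₁⌋:
  k=1: m=29, d=9, a=6
  k=2: m=25, d=25, a=2
  k=3: m=25, d=9, a=6
  k=4: m=29, d=1, a=58
d=1 and a=2a₀=58 at k=4, so the next step gives (m, d) = (29, 9) again — its k=1 value — and the period has length 4.

[29; 6, 2, 6, 58]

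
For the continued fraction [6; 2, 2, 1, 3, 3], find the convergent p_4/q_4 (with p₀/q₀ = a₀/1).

Using pₖ = aₖpₖ₋₁ + pₖ₋₂, qₖ = aₖqₖ₋₁ + qₖ₋₂ (with p₋₁=1, p₋₂=0, q₋₁=0, q₋₂=1):
  k=0: a=6, p=6, q=1
  k=1: a=2, p=13, q=2
  k=2: a=2, p=32, q=5
  k=3: a=1, p=45, q=7
  k=4: a=3, p=167, q=26

167/26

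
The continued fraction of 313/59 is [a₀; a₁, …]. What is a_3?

1

313 = 5·59 + 18   →  a_0 = 5
59 = 3·18 + 5   →  a_1 = 3
18 = 3·5 + 3   →  a_2 = 3
5 = 1·3 + 2   →  a_3 = 1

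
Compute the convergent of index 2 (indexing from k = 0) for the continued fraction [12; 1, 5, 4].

Using pₖ = aₖpₖ₋₁ + pₖ₋₂, qₖ = aₖqₖ₋₁ + qₖ₋₂ (with p₋₁=1, p₋₂=0, q₋₁=0, q₋₂=1):
  k=0: a=12, p=12, q=1
  k=1: a=1, p=13, q=1
  k=2: a=5, p=77, q=6

77/6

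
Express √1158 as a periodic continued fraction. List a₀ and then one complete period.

[34; 34, 68]

a₀ = ⌊√1158⌋ = 34.
With m₀=0, d₀=1 and mₖ₊₁ = dₖaₖ − mₖ, dₖ₊₁ = (n − mₖ₊₁²)/dₖ, aₖ₊₁ = ⌊(a₀+mₖ₊₁)/dₖ₊₁⌋:
  k=1: m=34, d=2, a=34
  k=2: m=34, d=1, a=68
d=1 and a=2a₀=68 at k=2, so the next step gives (m, d) = (34, 2) again — its k=1 value — and the period has length 2.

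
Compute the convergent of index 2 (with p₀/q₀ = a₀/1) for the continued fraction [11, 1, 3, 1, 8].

47/4

Using pₖ = aₖpₖ₋₁ + pₖ₋₂, qₖ = aₖqₖ₋₁ + qₖ₋₂ (with p₋₁=1, p₋₂=0, q₋₁=0, q₋₂=1):
  k=0: a=11, p=11, q=1
  k=1: a=1, p=12, q=1
  k=2: a=3, p=47, q=4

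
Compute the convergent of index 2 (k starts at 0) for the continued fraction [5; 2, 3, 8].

38/7

Using pₖ = aₖpₖ₋₁ + pₖ₋₂, qₖ = aₖqₖ₋₁ + qₖ₋₂ (with p₋₁=1, p₋₂=0, q₋₁=0, q₋₂=1):
  k=0: a=5, p=5, q=1
  k=1: a=2, p=11, q=2
  k=2: a=3, p=38, q=7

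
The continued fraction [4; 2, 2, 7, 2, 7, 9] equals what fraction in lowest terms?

Using pₖ = aₖpₖ₋₁ + pₖ₋₂ and qₖ = aₖqₖ₋₁ + qₖ₋₂:
  k=0: a=4, p=4, q=1
  k=1: a=2, p=9, q=2
  k=2: a=2, p=22, q=5
  k=3: a=7, p=163, q=37
  k=4: a=2, p=348, q=79
  k=5: a=7, p=2599, q=590
  k=6: a=9, p=23739, q=5389

23739/5389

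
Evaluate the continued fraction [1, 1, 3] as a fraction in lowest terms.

Using pₖ = aₖpₖ₋₁ + pₖ₋₂ and qₖ = aₖqₖ₋₁ + qₖ₋₂:
  k=0: a=1, p=1, q=1
  k=1: a=1, p=2, q=1
  k=2: a=3, p=7, q=4

7/4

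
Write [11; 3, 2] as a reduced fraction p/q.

Fold from the inside: start with 2/1.
  3 + 1/2 = 7/2
  11 + 2/7 = 79/7

79/7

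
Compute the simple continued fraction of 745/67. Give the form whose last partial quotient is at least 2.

[11; 8, 2, 1, 2]

745 = 11*67 + 8
67 = 8*8 + 3
8 = 2*3 + 2
3 = 1*2 + 1
2 = 2*1 + 0  (stop)
So 745/67 = [11; 8, 2, 1, 2].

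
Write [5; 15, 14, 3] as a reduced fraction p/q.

Fold from the inside: start with 3/1.
  14 + 1/3 = 43/3
  15 + 3/43 = 648/43
  5 + 43/648 = 3283/648

3283/648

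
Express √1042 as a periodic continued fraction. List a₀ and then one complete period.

[32; 3, 1, 1, 3, 64]

a₀ = ⌊√1042⌋ = 32.
With m₀=0, d₀=1 and mₖ₊₁ = dₖaₖ − mₖ, dₖ₊₁ = (n − mₖ₊₁²)/dₖ, aₖ₊₁ = ⌊(a₀+mₖ₊₁)/dₖ₊₁⌋:
  k=1: m=32, d=18, a=3
  k=2: m=22, d=31, a=1
  k=3: m=9, d=31, a=1
  k=4: m=22, d=18, a=3
  k=5: m=32, d=1, a=64
d=1 and a=2a₀=64 at k=5, so the next step gives (m, d) = (32, 18) again — its k=1 value — and the period has length 5.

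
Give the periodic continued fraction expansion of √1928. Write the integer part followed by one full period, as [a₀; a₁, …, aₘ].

[43; 1, 9, 1, 86]

a₀ = ⌊√1928⌋ = 43.
With m₀=0, d₀=1 and mₖ₊₁ = dₖaₖ − mₖ, dₖ₊₁ = (n − mₖ₊₁²)/dₖ, aₖ₊₁ = ⌊(a₀+mₖ₊₁)/dₖ₊₁⌋:
  k=1: m=43, d=79, a=1
  k=2: m=36, d=8, a=9
  k=3: m=36, d=79, a=1
  k=4: m=43, d=1, a=86
d=1 and a=2a₀=86 at k=4, so the next step gives (m, d) = (43, 79) again — its k=1 value — and the period has length 4.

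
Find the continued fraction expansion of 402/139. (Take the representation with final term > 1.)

402 = 2*139 + 124
139 = 1*124 + 15
124 = 8*15 + 4
15 = 3*4 + 3
4 = 1*3 + 1
3 = 3*1 + 0  (stop)
So 402/139 = [2; 1, 8, 3, 1, 3].

[2; 1, 8, 3, 1, 3]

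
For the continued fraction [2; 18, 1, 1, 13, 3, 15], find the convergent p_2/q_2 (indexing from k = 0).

39/19

Using pₖ = aₖpₖ₋₁ + pₖ₋₂, qₖ = aₖqₖ₋₁ + qₖ₋₂ (with p₋₁=1, p₋₂=0, q₋₁=0, q₋₂=1):
  k=0: a=2, p=2, q=1
  k=1: a=18, p=37, q=18
  k=2: a=1, p=39, q=19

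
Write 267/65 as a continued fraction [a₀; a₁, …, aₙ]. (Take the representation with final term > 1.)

267 = 4×65 + 7
65 = 9×7 + 2
7 = 3×2 + 1
2 = 2×1 + 0  (stop)
So 267/65 = [4; 9, 3, 2].

[4; 9, 3, 2]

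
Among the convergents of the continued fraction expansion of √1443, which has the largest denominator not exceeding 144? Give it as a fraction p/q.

√1443 = [37; 1, 74, …] (period length 2).
Convergents:
  p_0/q_0 = 37/1
  p_1/q_1 = 38/1
  p_2/q_2 = 2849/75
  p_3/q_3 = 2887/76
  p_4/q_4 = 216487/5699
q_3 = 76 ≤ 144 < 5699 = q_4, so the answer is 2887/76.

2887/76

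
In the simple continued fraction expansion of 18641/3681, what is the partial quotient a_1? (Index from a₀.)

18641 = 5·3681 + 236   →  a_0 = 5
3681 = 15·236 + 141   →  a_1 = 15

15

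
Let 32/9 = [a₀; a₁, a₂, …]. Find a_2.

1

32 = 3·9 + 5   →  a_0 = 3
9 = 1·5 + 4   →  a_1 = 1
5 = 1·4 + 1   →  a_2 = 1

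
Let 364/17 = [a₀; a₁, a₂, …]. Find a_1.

364 = 21·17 + 7   →  a_0 = 21
17 = 2·7 + 3   →  a_1 = 2

2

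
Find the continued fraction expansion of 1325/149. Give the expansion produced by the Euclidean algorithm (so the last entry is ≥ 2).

[8; 1, 8, 3, 5]

1325 = 8*149 + 133
149 = 1*133 + 16
133 = 8*16 + 5
16 = 3*5 + 1
5 = 5*1 + 0  (stop)
So 1325/149 = [8; 1, 8, 3, 5].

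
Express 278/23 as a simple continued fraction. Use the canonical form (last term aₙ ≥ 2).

[12; 11, 2]

278 = 12*23 + 2
23 = 11*2 + 1
2 = 2*1 + 0  (stop)
So 278/23 = [12; 11, 2].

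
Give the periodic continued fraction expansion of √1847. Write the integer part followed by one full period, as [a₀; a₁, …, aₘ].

a₀ = ⌊√1847⌋ = 42.
With m₀=0, d₀=1 and mₖ₊₁ = dₖaₖ − mₖ, dₖ₊₁ = (n − mₖ₊₁²)/dₖ, aₖ₊₁ = ⌊(a₀+mₖ₊₁)/dₖ₊₁⌋:
  k=1: m=42, d=83, a=1
  k=2: m=41, d=2, a=41
  k=3: m=41, d=83, a=1
  k=4: m=42, d=1, a=84
d=1 and a=2a₀=84 at k=4, so the next step gives (m, d) = (42, 83) again — its k=1 value — and the period has length 4.

[42; 1, 41, 1, 84]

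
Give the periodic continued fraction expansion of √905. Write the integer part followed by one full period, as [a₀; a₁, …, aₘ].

[30; 12, 60]

a₀ = ⌊√905⌋ = 30.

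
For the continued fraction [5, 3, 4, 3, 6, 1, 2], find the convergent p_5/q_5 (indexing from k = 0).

Using pₖ = aₖpₖ₋₁ + pₖ₋₂, qₖ = aₖqₖ₋₁ + qₖ₋₂ (with p₋₁=1, p₋₂=0, q₋₁=0, q₋₂=1):
  k=0: a=5, p=5, q=1
  k=1: a=3, p=16, q=3
  k=2: a=4, p=69, q=13
  k=3: a=3, p=223, q=42
  k=4: a=6, p=1407, q=265
  k=5: a=1, p=1630, q=307

1630/307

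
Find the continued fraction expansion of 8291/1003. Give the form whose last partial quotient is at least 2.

8291 = 8·1003 + 267
1003 = 3·267 + 202
267 = 1·202 + 65
202 = 3·65 + 7
65 = 9·7 + 2
7 = 3·2 + 1
2 = 2·1 + 0  (stop)
So 8291/1003 = [8; 3, 1, 3, 9, 3, 2].

[8; 3, 1, 3, 9, 3, 2]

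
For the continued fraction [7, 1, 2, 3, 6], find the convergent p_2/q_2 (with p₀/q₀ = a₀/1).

23/3

Using pₖ = aₖpₖ₋₁ + pₖ₋₂, qₖ = aₖqₖ₋₁ + qₖ₋₂ (with p₋₁=1, p₋₂=0, q₋₁=0, q₋₂=1):
  k=0: a=7, p=7, q=1
  k=1: a=1, p=8, q=1
  k=2: a=2, p=23, q=3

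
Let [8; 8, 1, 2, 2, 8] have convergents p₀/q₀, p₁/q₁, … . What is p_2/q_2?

Using pₖ = aₖpₖ₋₁ + pₖ₋₂, qₖ = aₖqₖ₋₁ + qₖ₋₂ (with p₋₁=1, p₋₂=0, q₋₁=0, q₋₂=1):
  k=0: a=8, p=8, q=1
  k=1: a=8, p=65, q=8
  k=2: a=1, p=73, q=9

73/9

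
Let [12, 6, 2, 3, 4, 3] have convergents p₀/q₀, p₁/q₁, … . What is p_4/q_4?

Using pₖ = aₖpₖ₋₁ + pₖ₋₂, qₖ = aₖqₖ₋₁ + qₖ₋₂ (with p₋₁=1, p₋₂=0, q₋₁=0, q₋₂=1):
  k=0: a=12, p=12, q=1
  k=1: a=6, p=73, q=6
  k=2: a=2, p=158, q=13
  k=3: a=3, p=547, q=45
  k=4: a=4, p=2346, q=193

2346/193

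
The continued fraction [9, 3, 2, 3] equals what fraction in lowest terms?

Fold from the inside: start with 3/1.
  2 + 1/3 = 7/3
  3 + 3/7 = 24/7
  9 + 7/24 = 223/24

223/24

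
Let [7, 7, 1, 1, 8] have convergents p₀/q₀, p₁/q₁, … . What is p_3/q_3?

Using pₖ = aₖpₖ₋₁ + pₖ₋₂, qₖ = aₖqₖ₋₁ + qₖ₋₂ (with p₋₁=1, p₋₂=0, q₋₁=0, q₋₂=1):
  k=0: a=7, p=7, q=1
  k=1: a=7, p=50, q=7
  k=2: a=1, p=57, q=8
  k=3: a=1, p=107, q=15

107/15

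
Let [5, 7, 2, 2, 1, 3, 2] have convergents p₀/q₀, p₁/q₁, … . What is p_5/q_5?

Using pₖ = aₖpₖ₋₁ + pₖ₋₂, qₖ = aₖqₖ₋₁ + qₖ₋₂ (with p₋₁=1, p₋₂=0, q₋₁=0, q₋₂=1):
  k=0: a=5, p=5, q=1
  k=1: a=7, p=36, q=7
  k=2: a=2, p=77, q=15
  k=3: a=2, p=190, q=37
  k=4: a=1, p=267, q=52
  k=5: a=3, p=991, q=193

991/193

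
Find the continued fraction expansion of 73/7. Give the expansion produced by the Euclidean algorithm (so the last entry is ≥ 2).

73 = 10*7 + 3
7 = 2*3 + 1
3 = 3*1 + 0  (stop)
So 73/7 = [10; 2, 3].

[10; 2, 3]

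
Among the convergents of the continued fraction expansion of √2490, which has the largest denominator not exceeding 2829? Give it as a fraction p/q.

49850/999

√2490 = [49; 1, 8, 1, 98, …] (period length 4).
Convergents:
  p_0/q_0 = 49/1
  p_1/q_1 = 50/1
  p_2/q_2 = 449/9
  p_3/q_3 = 499/10
  p_4/q_4 = 49351/989
  p_5/q_5 = 49850/999
  p_6/q_6 = 448151/8981
q_5 = 999 ≤ 2829 < 8981 = q_6, so the answer is 49850/999.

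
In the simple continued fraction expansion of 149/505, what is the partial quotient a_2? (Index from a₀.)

2

149 = 0·505 + 149   →  a_0 = 0
505 = 3·149 + 58   →  a_1 = 3
149 = 2·58 + 33   →  a_2 = 2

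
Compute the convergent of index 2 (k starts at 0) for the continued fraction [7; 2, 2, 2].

Using pₖ = aₖpₖ₋₁ + pₖ₋₂, qₖ = aₖqₖ₋₁ + qₖ₋₂ (with p₋₁=1, p₋₂=0, q₋₁=0, q₋₂=1):
  k=0: a=7, p=7, q=1
  k=1: a=2, p=15, q=2
  k=2: a=2, p=37, q=5

37/5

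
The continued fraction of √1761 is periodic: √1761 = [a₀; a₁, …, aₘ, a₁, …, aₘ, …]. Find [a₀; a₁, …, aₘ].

a₀ = ⌊√1761⌋ = 41.
With m₀=0, d₀=1 and mₖ₊₁ = dₖaₖ − mₖ, dₖ₊₁ = (n − mₖ₊₁²)/dₖ, aₖ₊₁ = ⌊(a₀+mₖ₊₁)/dₖ₊₁⌋:
  k=1: m=41, d=80, a=1
  k=2: m=39, d=3, a=26
  k=3: m=39, d=80, a=1
  k=4: m=41, d=1, a=82
d=1 and a=2a₀=82 at k=4, so the next step gives (m, d) = (41, 80) again — its k=1 value — and the period has length 4.

[41; 1, 26, 1, 82]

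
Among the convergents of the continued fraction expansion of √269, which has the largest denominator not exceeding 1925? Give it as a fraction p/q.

√269 = [16; 2, 2, 32, …] (period length 3).
Convergents:
  p_0/q_0 = 16/1
  p_1/q_1 = 33/2
  p_2/q_2 = 82/5
  p_3/q_3 = 2657/162
  p_4/q_4 = 5396/329
  p_5/q_5 = 13449/820
  p_6/q_6 = 435764/26569
q_5 = 820 ≤ 1925 < 26569 = q_6, so the answer is 13449/820.

13449/820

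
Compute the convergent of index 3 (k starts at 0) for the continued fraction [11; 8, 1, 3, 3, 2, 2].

Using pₖ = aₖpₖ₋₁ + pₖ₋₂, qₖ = aₖqₖ₋₁ + qₖ₋₂ (with p₋₁=1, p₋₂=0, q₋₁=0, q₋₂=1):
  k=0: a=11, p=11, q=1
  k=1: a=8, p=89, q=8
  k=2: a=1, p=100, q=9
  k=3: a=3, p=389, q=35

389/35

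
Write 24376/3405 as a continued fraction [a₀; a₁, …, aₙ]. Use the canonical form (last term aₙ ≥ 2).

[7; 6, 3, 2, 2, 15, 2]

24376 = 7·3405 + 541
3405 = 6·541 + 159
541 = 3·159 + 64
159 = 2·64 + 31
64 = 2·31 + 2
31 = 15·2 + 1
2 = 2·1 + 0  (stop)
So 24376/3405 = [7; 6, 3, 2, 2, 15, 2].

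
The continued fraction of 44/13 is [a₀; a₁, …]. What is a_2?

44 = 3·13 + 5   →  a_0 = 3
13 = 2·5 + 3   →  a_1 = 2
5 = 1·3 + 2   →  a_2 = 1

1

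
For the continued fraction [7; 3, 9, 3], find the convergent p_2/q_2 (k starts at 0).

205/28

Using pₖ = aₖpₖ₋₁ + pₖ₋₂, qₖ = aₖqₖ₋₁ + qₖ₋₂ (with p₋₁=1, p₋₂=0, q₋₁=0, q₋₂=1):
  k=0: a=7, p=7, q=1
  k=1: a=3, p=22, q=3
  k=2: a=9, p=205, q=28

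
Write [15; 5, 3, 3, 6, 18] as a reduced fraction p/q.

92119/6065

Using pₖ = aₖpₖ₋₁ + pₖ₋₂ and qₖ = aₖqₖ₋₁ + qₖ₋₂:
  k=0: a=15, p=15, q=1
  k=1: a=5, p=76, q=5
  k=2: a=3, p=243, q=16
  k=3: a=3, p=805, q=53
  k=4: a=6, p=5073, q=334
  k=5: a=18, p=92119, q=6065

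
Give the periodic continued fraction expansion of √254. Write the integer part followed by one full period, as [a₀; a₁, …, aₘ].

a₀ = ⌊√254⌋ = 15.
With m₀=0, d₀=1 and mₖ₊₁ = dₖaₖ − mₖ, dₖ₊₁ = (n − mₖ₊₁²)/dₖ, aₖ₊₁ = ⌊(a₀+mₖ₊₁)/dₖ₊₁⌋:
  k=1: m=15, d=29, a=1
  k=2: m=14, d=2, a=14
  k=3: m=14, d=29, a=1
  k=4: m=15, d=1, a=30
d=1 and a=2a₀=30 at k=4, so the next step gives (m, d) = (15, 29) again — its k=1 value — and the period has length 4.

[15; 1, 14, 1, 30]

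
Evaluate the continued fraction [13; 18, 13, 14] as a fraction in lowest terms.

Using pₖ = aₖpₖ₋₁ + pₖ₋₂ and qₖ = aₖqₖ₋₁ + qₖ₋₂:
  k=0: a=13, p=13, q=1
  k=1: a=18, p=235, q=18
  k=2: a=13, p=3068, q=235
  k=3: a=14, p=43187, q=3308

43187/3308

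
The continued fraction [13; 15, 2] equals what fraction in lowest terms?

405/31

Fold from the inside: start with 2/1.
  15 + 1/2 = 31/2
  13 + 2/31 = 405/31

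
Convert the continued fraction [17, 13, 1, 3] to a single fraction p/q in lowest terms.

939/55

Using pₖ = aₖpₖ₋₁ + pₖ₋₂ and qₖ = aₖqₖ₋₁ + qₖ₋₂:
  k=0: a=17, p=17, q=1
  k=1: a=13, p=222, q=13
  k=2: a=1, p=239, q=14
  k=3: a=3, p=939, q=55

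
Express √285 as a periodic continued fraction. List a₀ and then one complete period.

[16; 1, 7, 2, 7, 1, 32]

a₀ = ⌊√285⌋ = 16.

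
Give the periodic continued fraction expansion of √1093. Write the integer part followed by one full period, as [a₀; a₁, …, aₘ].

a₀ = ⌊√1093⌋ = 33.
With m₀=0, d₀=1 and mₖ₊₁ = dₖaₖ − mₖ, dₖ₊₁ = (n − mₖ₊₁²)/dₖ, aₖ₊₁ = ⌊(a₀+mₖ₊₁)/dₖ₊₁⌋:
  k=1: m=33, d=4, a=16
  k=2: m=31, d=33, a=1
  k=3: m=2, d=33, a=1
  k=4: m=31, d=4, a=16
  k=5: m=33, d=1, a=66
d=1 and a=2a₀=66 at k=5, so the next step gives (m, d) = (33, 4) again — its k=1 value — and the period has length 5.

[33; 16, 1, 1, 16, 66]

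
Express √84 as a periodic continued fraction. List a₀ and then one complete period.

a₀ = ⌊√84⌋ = 9.
With m₀=0, d₀=1 and mₖ₊₁ = dₖaₖ − mₖ, dₖ₊₁ = (n − mₖ₊₁²)/dₖ, aₖ₊₁ = ⌊(a₀+mₖ₊₁)/dₖ₊₁⌋:
  k=1: m=9, d=3, a=6
  k=2: m=9, d=1, a=18
d=1 and a=2a₀=18 at k=2, so the next step gives (m, d) = (9, 3) again — its k=1 value — and the period has length 2.

[9; 6, 18]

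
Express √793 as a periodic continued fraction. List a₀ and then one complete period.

a₀ = ⌊√793⌋ = 28.
With m₀=0, d₀=1 and mₖ₊₁ = dₖaₖ − mₖ, dₖ₊₁ = (n − mₖ₊₁²)/dₖ, aₖ₊₁ = ⌊(a₀+mₖ₊₁)/dₖ₊₁⌋:
  k=1: m=28, d=9, a=6
  k=2: m=26, d=13, a=4
  k=3: m=26, d=9, a=6
  k=4: m=28, d=1, a=56
d=1 and a=2a₀=56 at k=4, so the next step gives (m, d) = (28, 9) again — its k=1 value — and the period has length 4.

[28; 6, 4, 6, 56]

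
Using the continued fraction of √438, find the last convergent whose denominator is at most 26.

√438 = [20; 1, 12, 1, 40, …] (period length 4).
Convergents:
  p_0/q_0 = 20/1
  p_1/q_1 = 21/1
  p_2/q_2 = 272/13
  p_3/q_3 = 293/14
  p_4/q_4 = 11992/573
q_3 = 14 ≤ 26 < 573 = q_4, so the answer is 293/14.

293/14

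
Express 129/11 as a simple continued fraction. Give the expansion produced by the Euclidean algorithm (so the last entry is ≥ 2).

129 = 11*11 + 8
11 = 1*8 + 3
8 = 2*3 + 2
3 = 1*2 + 1
2 = 2*1 + 0  (stop)
So 129/11 = [11; 1, 2, 1, 2].

[11; 1, 2, 1, 2]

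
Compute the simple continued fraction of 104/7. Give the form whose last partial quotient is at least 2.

104 = 14·7 + 6
7 = 1·6 + 1
6 = 6·1 + 0  (stop)
So 104/7 = [14; 1, 6].

[14; 1, 6]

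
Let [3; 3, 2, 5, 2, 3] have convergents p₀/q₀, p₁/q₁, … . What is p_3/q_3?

Using pₖ = aₖpₖ₋₁ + pₖ₋₂, qₖ = aₖqₖ₋₁ + qₖ₋₂ (with p₋₁=1, p₋₂=0, q₋₁=0, q₋₂=1):
  k=0: a=3, p=3, q=1
  k=1: a=3, p=10, q=3
  k=2: a=2, p=23, q=7
  k=3: a=5, p=125, q=38

125/38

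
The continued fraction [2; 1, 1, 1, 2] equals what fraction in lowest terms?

21/8

Using pₖ = aₖpₖ₋₁ + pₖ₋₂ and qₖ = aₖqₖ₋₁ + qₖ₋₂:
  k=0: a=2, p=2, q=1
  k=1: a=1, p=3, q=1
  k=2: a=1, p=5, q=2
  k=3: a=1, p=8, q=3
  k=4: a=2, p=21, q=8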